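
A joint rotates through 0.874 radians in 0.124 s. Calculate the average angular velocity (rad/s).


omega = delta_theta / delta_t
omega = 0.874 / 0.124
omega = 7.0484


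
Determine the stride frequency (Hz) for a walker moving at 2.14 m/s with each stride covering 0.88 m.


f = v / stride_length
f = 2.14 / 0.88
f = 2.4318


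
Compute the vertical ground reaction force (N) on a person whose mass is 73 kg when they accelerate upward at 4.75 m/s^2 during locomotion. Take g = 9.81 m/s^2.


GRF = m * (g + a)
GRF = 73 * (9.81 + 4.75)
GRF = 73 * 14.5600
GRF = 1062.8800


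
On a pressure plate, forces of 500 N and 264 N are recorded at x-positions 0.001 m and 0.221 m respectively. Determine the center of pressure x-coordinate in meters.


COP_x = (F1*x1 + F2*x2) / (F1 + F2)
COP_x = (500*0.001 + 264*0.221) / (500 + 264)
Numerator = 58.8440
Denominator = 764
COP_x = 0.0770


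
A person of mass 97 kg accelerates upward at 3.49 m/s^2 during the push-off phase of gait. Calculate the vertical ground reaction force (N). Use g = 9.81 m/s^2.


GRF = m * (g + a)
GRF = 97 * (9.81 + 3.49)
GRF = 97 * 13.3000
GRF = 1290.1000


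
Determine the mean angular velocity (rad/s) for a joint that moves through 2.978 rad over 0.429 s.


omega = delta_theta / delta_t
omega = 2.978 / 0.429
omega = 6.9417


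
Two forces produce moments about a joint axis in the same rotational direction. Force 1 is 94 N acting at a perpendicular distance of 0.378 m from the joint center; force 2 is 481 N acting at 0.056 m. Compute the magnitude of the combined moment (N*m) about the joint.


M = F1 * d1 + F2 * d2
M = 94 * 0.378 + 481 * 0.056
M = 35.5320 + 26.9360
M = 62.4680


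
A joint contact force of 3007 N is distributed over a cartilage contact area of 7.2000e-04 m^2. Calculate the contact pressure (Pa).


P = F / A
P = 3007 / 7.2000e-04
P = 4.1764e+06


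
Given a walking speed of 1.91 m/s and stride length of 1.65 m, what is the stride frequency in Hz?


f = v / stride_length
f = 1.91 / 1.65
f = 1.1576


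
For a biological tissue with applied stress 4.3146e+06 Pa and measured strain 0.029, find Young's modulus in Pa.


E = stress / strain
E = 4.3146e+06 / 0.029
E = 1.4878e+08


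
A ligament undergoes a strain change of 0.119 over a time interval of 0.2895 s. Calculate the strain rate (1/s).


strain_rate = delta_strain / delta_t
strain_rate = 0.119 / 0.2895
strain_rate = 0.4111


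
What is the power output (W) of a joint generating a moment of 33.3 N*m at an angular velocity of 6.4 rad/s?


P = M * omega
P = 33.3 * 6.4
P = 213.1200


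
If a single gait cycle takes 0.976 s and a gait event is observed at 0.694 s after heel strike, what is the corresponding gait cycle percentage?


pct = (event_time / cycle_time) * 100
pct = (0.694 / 0.976) * 100
ratio = 0.7111
pct = 71.1066


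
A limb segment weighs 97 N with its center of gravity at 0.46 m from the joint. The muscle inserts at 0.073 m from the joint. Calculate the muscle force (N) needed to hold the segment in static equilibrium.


F_muscle = W * d_load / d_muscle
F_muscle = 97 * 0.46 / 0.073
Numerator = 44.6200
F_muscle = 611.2329


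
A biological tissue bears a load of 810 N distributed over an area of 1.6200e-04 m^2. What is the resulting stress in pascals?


stress = F / A
stress = 810 / 1.6200e-04
stress = 5.0000e+06


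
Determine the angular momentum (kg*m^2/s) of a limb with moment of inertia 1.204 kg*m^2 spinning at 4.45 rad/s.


L = I * omega
L = 1.204 * 4.45
L = 5.3578


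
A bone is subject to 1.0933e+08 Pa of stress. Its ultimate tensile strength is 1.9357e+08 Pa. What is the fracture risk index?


FRI = applied / ultimate
FRI = 1.0933e+08 / 1.9357e+08
FRI = 0.5648


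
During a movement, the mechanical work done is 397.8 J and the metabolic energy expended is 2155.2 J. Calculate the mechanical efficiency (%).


eta = (W_mech / E_meta) * 100
eta = (397.8 / 2155.2) * 100
ratio = 0.1846
eta = 18.4577


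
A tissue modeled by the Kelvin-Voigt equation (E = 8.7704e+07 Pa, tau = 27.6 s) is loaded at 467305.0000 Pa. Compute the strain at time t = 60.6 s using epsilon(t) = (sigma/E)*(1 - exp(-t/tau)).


epsilon(t) = (sigma/E) * (1 - exp(-t/tau))
sigma/E = 467305.0000 / 8.7704e+07 = 0.0053
exp(-t/tau) = exp(-60.6 / 27.6) = 0.1113
epsilon = 0.0053 * (1 - 0.1113)
epsilon = 0.0047


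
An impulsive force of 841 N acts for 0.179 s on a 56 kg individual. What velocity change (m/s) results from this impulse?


J = F * dt = 841 * 0.179 = 150.5390 N*s
delta_v = J / m
delta_v = 150.5390 / 56
delta_v = 2.6882


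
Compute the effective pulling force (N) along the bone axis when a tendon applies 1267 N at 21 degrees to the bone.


F_eff = F_tendon * cos(theta)
theta = 21 deg = 0.3665 rad
cos(theta) = 0.9336
F_eff = 1267 * 0.9336
F_eff = 1182.8464


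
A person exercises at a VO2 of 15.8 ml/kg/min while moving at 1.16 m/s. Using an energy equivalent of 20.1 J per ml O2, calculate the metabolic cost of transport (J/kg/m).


Power per kg = VO2 * 20.1 / 60
Power per kg = 15.8 * 20.1 / 60 = 5.2930 W/kg
Cost = power_per_kg / speed
Cost = 5.2930 / 1.16
Cost = 4.5629


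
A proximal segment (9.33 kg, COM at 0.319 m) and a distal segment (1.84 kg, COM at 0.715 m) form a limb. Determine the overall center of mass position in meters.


COM = (m1*x1 + m2*x2) / (m1 + m2)
COM = (9.33*0.319 + 1.84*0.715) / (9.33 + 1.84)
Numerator = 4.2919
Denominator = 11.1700
COM = 0.3842


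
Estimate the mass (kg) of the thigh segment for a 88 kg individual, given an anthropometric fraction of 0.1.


m_segment = body_mass * fraction
m_segment = 88 * 0.1
m_segment = 8.8000


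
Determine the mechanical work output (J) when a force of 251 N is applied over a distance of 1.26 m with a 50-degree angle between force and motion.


W = F * d * cos(theta)
theta = 50 deg = 0.8727 rad
cos(theta) = 0.6428
W = 251 * 1.26 * 0.6428
W = 203.2880


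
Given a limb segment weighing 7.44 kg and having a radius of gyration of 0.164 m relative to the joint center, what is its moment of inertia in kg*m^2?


I = m * k^2
I = 7.44 * 0.164^2
k^2 = 0.0269
I = 0.2001


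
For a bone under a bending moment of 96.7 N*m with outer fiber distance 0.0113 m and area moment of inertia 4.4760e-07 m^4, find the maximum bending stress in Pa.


sigma = M * c / I
sigma = 96.7 * 0.0113 / 4.4760e-07
M * c = 1.0927
sigma = 2.4413e+06


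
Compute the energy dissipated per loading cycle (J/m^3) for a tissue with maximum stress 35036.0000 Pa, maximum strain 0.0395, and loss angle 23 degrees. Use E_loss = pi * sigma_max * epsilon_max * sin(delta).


E_loss = pi * sigma_max * epsilon_max * sin(delta)
delta = 23 deg = 0.4014 rad
sin(delta) = 0.3907
E_loss = pi * 35036.0000 * 0.0395 * 0.3907
E_loss = 1698.7892


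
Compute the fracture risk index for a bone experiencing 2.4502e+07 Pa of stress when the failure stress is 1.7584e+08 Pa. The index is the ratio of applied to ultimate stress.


FRI = applied / ultimate
FRI = 2.4502e+07 / 1.7584e+08
FRI = 0.1393


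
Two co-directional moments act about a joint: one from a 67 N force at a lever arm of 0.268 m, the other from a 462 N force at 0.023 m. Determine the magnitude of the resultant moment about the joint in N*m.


M = F1 * d1 + F2 * d2
M = 67 * 0.268 + 462 * 0.023
M = 17.9560 + 10.6260
M = 28.5820


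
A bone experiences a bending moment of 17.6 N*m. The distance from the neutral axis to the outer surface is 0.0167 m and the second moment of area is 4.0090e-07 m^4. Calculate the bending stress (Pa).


sigma = M * c / I
sigma = 17.6 * 0.0167 / 4.0090e-07
M * c = 0.2939
sigma = 733150.4116


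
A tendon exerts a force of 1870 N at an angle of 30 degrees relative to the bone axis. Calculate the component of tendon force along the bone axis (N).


F_eff = F_tendon * cos(theta)
theta = 30 deg = 0.5236 rad
cos(theta) = 0.8660
F_eff = 1870 * 0.8660
F_eff = 1619.4675


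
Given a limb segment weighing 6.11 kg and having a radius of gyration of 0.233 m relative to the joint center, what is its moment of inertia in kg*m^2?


I = m * k^2
I = 6.11 * 0.233^2
k^2 = 0.0543
I = 0.3317


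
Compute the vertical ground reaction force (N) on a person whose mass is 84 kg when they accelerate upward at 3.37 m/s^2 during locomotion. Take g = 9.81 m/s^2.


GRF = m * (g + a)
GRF = 84 * (9.81 + 3.37)
GRF = 84 * 13.1800
GRF = 1107.1200


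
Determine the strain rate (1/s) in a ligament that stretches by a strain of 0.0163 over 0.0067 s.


strain_rate = delta_strain / delta_t
strain_rate = 0.0163 / 0.0067
strain_rate = 2.4328


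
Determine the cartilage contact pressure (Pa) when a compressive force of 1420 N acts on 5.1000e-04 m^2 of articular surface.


P = F / A
P = 1420 / 5.1000e-04
P = 2.7843e+06


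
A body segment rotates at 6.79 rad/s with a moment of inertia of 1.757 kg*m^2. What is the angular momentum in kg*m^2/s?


L = I * omega
L = 1.757 * 6.79
L = 11.9300


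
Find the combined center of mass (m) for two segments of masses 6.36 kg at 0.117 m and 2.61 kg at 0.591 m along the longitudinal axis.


COM = (m1*x1 + m2*x2) / (m1 + m2)
COM = (6.36*0.117 + 2.61*0.591) / (6.36 + 2.61)
Numerator = 2.2866
Denominator = 8.9700
COM = 0.2549


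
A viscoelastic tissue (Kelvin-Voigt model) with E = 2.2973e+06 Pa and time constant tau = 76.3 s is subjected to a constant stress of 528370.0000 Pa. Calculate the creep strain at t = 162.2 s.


epsilon(t) = (sigma/E) * (1 - exp(-t/tau))
sigma/E = 528370.0000 / 2.2973e+06 = 0.2300
exp(-t/tau) = exp(-162.2 / 76.3) = 0.1193
epsilon = 0.2300 * (1 - 0.1193)
epsilon = 0.2025


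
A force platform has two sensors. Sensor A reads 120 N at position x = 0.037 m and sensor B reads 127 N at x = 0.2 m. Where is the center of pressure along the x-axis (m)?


COP_x = (F1*x1 + F2*x2) / (F1 + F2)
COP_x = (120*0.037 + 127*0.2) / (120 + 127)
Numerator = 29.8400
Denominator = 247
COP_x = 0.1208


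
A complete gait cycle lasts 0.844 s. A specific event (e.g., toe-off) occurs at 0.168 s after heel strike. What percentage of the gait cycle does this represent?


pct = (event_time / cycle_time) * 100
pct = (0.168 / 0.844) * 100
ratio = 0.1991
pct = 19.9052


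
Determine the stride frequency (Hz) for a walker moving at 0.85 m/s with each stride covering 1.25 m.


f = v / stride_length
f = 0.85 / 1.25
f = 0.6800


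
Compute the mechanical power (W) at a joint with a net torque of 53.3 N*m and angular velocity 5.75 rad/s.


P = M * omega
P = 53.3 * 5.75
P = 306.4750


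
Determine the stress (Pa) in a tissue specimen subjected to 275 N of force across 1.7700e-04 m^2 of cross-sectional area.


stress = F / A
stress = 275 / 1.7700e-04
stress = 1.5537e+06


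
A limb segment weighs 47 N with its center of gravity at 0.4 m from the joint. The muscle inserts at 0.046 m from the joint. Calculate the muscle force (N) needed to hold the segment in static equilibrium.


F_muscle = W * d_load / d_muscle
F_muscle = 47 * 0.4 / 0.046
Numerator = 18.8000
F_muscle = 408.6957


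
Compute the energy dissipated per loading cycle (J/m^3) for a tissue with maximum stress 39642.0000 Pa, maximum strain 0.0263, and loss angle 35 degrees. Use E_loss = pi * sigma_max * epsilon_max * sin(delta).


E_loss = pi * sigma_max * epsilon_max * sin(delta)
delta = 35 deg = 0.6109 rad
sin(delta) = 0.5736
E_loss = pi * 39642.0000 * 0.0263 * 0.5736
E_loss = 1878.6786


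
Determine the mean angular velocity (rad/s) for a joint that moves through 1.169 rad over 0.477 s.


omega = delta_theta / delta_t
omega = 1.169 / 0.477
omega = 2.4507


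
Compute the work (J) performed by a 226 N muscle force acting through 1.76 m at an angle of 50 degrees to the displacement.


W = F * d * cos(theta)
theta = 50 deg = 0.8727 rad
cos(theta) = 0.6428
W = 226 * 1.76 * 0.6428
W = 255.6752


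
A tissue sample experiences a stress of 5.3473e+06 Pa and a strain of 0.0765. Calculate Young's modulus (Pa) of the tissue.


E = stress / strain
E = 5.3473e+06 / 0.0765
E = 6.9899e+07


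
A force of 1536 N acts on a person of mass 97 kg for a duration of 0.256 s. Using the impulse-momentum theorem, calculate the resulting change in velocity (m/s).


J = F * dt = 1536 * 0.256 = 393.2160 N*s
delta_v = J / m
delta_v = 393.2160 / 97
delta_v = 4.0538


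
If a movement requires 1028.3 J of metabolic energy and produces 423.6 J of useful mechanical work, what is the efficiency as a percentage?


eta = (W_mech / E_meta) * 100
eta = (423.6 / 1028.3) * 100
ratio = 0.4119
eta = 41.1942


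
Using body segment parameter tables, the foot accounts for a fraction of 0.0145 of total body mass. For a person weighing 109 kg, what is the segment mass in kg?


m_segment = body_mass * fraction
m_segment = 109 * 0.0145
m_segment = 1.5805


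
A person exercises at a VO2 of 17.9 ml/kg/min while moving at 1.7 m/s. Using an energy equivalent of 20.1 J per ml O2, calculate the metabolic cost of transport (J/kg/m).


Power per kg = VO2 * 20.1 / 60
Power per kg = 17.9 * 20.1 / 60 = 5.9965 W/kg
Cost = power_per_kg / speed
Cost = 5.9965 / 1.7
Cost = 3.5274


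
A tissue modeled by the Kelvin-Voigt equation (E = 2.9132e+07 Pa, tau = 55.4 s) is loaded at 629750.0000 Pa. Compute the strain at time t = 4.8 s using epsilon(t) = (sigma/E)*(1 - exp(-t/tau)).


epsilon(t) = (sigma/E) * (1 - exp(-t/tau))
sigma/E = 629750.0000 / 2.9132e+07 = 0.0216
exp(-t/tau) = exp(-4.8 / 55.4) = 0.9170
epsilon = 0.0216 * (1 - 0.9170)
epsilon = 0.0018


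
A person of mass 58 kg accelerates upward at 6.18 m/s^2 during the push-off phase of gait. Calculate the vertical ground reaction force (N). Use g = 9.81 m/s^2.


GRF = m * (g + a)
GRF = 58 * (9.81 + 6.18)
GRF = 58 * 15.9900
GRF = 927.4200


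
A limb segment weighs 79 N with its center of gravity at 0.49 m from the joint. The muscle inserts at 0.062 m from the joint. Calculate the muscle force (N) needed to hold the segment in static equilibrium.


F_muscle = W * d_load / d_muscle
F_muscle = 79 * 0.49 / 0.062
Numerator = 38.7100
F_muscle = 624.3548


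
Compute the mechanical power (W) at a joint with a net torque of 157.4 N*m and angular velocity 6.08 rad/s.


P = M * omega
P = 157.4 * 6.08
P = 956.9920


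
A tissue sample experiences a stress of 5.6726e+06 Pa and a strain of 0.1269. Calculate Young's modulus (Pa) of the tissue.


E = stress / strain
E = 5.6726e+06 / 0.1269
E = 4.4701e+07


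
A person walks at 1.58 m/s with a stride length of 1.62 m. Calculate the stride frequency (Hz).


f = v / stride_length
f = 1.58 / 1.62
f = 0.9753


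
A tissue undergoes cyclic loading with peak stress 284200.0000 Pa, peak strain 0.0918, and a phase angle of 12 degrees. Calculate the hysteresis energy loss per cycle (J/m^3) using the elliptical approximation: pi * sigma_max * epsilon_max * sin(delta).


E_loss = pi * sigma_max * epsilon_max * sin(delta)
delta = 12 deg = 0.2094 rad
sin(delta) = 0.2079
E_loss = pi * 284200.0000 * 0.0918 * 0.2079
E_loss = 17041.0181


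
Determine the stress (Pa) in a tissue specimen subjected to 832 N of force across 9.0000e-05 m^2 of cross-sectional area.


stress = F / A
stress = 832 / 9.0000e-05
stress = 9.2444e+06


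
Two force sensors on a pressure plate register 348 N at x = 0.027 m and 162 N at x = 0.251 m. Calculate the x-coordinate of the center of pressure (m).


COP_x = (F1*x1 + F2*x2) / (F1 + F2)
COP_x = (348*0.027 + 162*0.251) / (348 + 162)
Numerator = 50.0580
Denominator = 510
COP_x = 0.0982


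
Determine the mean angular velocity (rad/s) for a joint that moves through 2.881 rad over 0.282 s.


omega = delta_theta / delta_t
omega = 2.881 / 0.282
omega = 10.2163


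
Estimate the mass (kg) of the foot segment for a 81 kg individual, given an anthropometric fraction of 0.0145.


m_segment = body_mass * fraction
m_segment = 81 * 0.0145
m_segment = 1.1745


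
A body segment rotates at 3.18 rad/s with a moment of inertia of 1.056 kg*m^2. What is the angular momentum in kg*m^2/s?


L = I * omega
L = 1.056 * 3.18
L = 3.3581


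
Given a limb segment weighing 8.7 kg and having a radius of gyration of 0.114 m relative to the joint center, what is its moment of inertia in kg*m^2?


I = m * k^2
I = 8.7 * 0.114^2
k^2 = 0.0130
I = 0.1131


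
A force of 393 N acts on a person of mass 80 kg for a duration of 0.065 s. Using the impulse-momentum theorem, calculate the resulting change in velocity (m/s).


J = F * dt = 393 * 0.065 = 25.5450 N*s
delta_v = J / m
delta_v = 25.5450 / 80
delta_v = 0.3193


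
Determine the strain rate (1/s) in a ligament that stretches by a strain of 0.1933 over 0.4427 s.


strain_rate = delta_strain / delta_t
strain_rate = 0.1933 / 0.4427
strain_rate = 0.4366


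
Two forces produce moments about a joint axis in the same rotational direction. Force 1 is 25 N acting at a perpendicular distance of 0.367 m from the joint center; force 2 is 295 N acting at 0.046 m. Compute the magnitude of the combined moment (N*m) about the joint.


M = F1 * d1 + F2 * d2
M = 25 * 0.367 + 295 * 0.046
M = 9.1750 + 13.5700
M = 22.7450


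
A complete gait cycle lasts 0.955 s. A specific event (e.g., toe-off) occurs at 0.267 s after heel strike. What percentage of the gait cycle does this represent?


pct = (event_time / cycle_time) * 100
pct = (0.267 / 0.955) * 100
ratio = 0.2796
pct = 27.9581


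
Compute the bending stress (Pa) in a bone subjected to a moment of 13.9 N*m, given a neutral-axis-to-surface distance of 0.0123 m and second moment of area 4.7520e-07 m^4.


sigma = M * c / I
sigma = 13.9 * 0.0123 / 4.7520e-07
M * c = 0.1710
sigma = 359785.3535


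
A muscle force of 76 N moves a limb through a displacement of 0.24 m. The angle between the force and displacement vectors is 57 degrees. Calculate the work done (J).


W = F * d * cos(theta)
theta = 57 deg = 0.9948 rad
cos(theta) = 0.5446
W = 76 * 0.24 * 0.5446
W = 9.9342


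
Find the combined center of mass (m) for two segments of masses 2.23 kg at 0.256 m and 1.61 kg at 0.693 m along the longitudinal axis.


COM = (m1*x1 + m2*x2) / (m1 + m2)
COM = (2.23*0.256 + 1.61*0.693) / (2.23 + 1.61)
Numerator = 1.6866
Denominator = 3.8400
COM = 0.4392


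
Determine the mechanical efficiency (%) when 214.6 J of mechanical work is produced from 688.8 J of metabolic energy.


eta = (W_mech / E_meta) * 100
eta = (214.6 / 688.8) * 100
ratio = 0.3116
eta = 31.1556


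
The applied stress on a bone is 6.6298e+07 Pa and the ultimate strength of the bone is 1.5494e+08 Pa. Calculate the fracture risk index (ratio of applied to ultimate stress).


FRI = applied / ultimate
FRI = 6.6298e+07 / 1.5494e+08
FRI = 0.4279


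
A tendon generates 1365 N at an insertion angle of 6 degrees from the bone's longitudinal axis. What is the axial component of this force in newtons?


F_eff = F_tendon * cos(theta)
theta = 6 deg = 0.1047 rad
cos(theta) = 0.9945
F_eff = 1365 * 0.9945
F_eff = 1357.5224


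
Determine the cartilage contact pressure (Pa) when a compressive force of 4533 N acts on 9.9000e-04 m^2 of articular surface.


P = F / A
P = 4533 / 9.9000e-04
P = 4.5788e+06


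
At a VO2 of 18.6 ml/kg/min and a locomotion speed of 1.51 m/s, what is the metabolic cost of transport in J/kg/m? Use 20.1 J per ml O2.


Power per kg = VO2 * 20.1 / 60
Power per kg = 18.6 * 20.1 / 60 = 6.2310 W/kg
Cost = power_per_kg / speed
Cost = 6.2310 / 1.51
Cost = 4.1265


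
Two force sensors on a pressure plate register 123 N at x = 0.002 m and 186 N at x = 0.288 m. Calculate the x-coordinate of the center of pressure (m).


COP_x = (F1*x1 + F2*x2) / (F1 + F2)
COP_x = (123*0.002 + 186*0.288) / (123 + 186)
Numerator = 53.8140
Denominator = 309
COP_x = 0.1742


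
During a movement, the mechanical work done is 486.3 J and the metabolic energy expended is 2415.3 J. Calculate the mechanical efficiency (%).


eta = (W_mech / E_meta) * 100
eta = (486.3 / 2415.3) * 100
ratio = 0.2013
eta = 20.1341


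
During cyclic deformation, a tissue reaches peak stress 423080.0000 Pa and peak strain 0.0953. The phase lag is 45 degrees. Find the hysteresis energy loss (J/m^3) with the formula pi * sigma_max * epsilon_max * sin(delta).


E_loss = pi * sigma_max * epsilon_max * sin(delta)
delta = 45 deg = 0.7854 rad
sin(delta) = 0.7071
E_loss = pi * 423080.0000 * 0.0953 * 0.7071
E_loss = 89567.4626


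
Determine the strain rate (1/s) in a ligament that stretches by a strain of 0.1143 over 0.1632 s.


strain_rate = delta_strain / delta_t
strain_rate = 0.1143 / 0.1632
strain_rate = 0.7004


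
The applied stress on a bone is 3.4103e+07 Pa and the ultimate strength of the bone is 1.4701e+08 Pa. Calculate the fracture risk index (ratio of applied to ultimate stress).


FRI = applied / ultimate
FRI = 3.4103e+07 / 1.4701e+08
FRI = 0.2320


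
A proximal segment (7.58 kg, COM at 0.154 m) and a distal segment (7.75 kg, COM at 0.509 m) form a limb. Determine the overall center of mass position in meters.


COM = (m1*x1 + m2*x2) / (m1 + m2)
COM = (7.58*0.154 + 7.75*0.509) / (7.58 + 7.75)
Numerator = 5.1121
Denominator = 15.3300
COM = 0.3335


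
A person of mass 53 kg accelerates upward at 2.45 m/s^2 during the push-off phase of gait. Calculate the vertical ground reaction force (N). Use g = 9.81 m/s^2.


GRF = m * (g + a)
GRF = 53 * (9.81 + 2.45)
GRF = 53 * 12.2600
GRF = 649.7800


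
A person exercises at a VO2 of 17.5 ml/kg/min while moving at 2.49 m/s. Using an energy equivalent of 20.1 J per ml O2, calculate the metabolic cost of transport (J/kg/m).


Power per kg = VO2 * 20.1 / 60
Power per kg = 17.5 * 20.1 / 60 = 5.8625 W/kg
Cost = power_per_kg / speed
Cost = 5.8625 / 2.49
Cost = 2.3544


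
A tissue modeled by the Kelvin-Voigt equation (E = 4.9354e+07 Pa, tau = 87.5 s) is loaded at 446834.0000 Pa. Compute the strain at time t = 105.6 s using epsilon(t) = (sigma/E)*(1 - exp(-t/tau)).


epsilon(t) = (sigma/E) * (1 - exp(-t/tau))
sigma/E = 446834.0000 / 4.9354e+07 = 0.0091
exp(-t/tau) = exp(-105.6 / 87.5) = 0.2991
epsilon = 0.0091 * (1 - 0.2991)
epsilon = 0.0063


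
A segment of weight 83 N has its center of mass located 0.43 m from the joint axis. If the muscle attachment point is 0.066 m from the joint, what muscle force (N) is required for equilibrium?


F_muscle = W * d_load / d_muscle
F_muscle = 83 * 0.43 / 0.066
Numerator = 35.6900
F_muscle = 540.7576


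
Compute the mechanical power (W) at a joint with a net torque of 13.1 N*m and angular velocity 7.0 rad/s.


P = M * omega
P = 13.1 * 7.0
P = 91.7000


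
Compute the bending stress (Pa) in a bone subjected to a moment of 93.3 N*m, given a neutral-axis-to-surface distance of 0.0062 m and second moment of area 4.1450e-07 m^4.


sigma = M * c / I
sigma = 93.3 * 0.0062 / 4.1450e-07
M * c = 0.5785
sigma = 1.3956e+06


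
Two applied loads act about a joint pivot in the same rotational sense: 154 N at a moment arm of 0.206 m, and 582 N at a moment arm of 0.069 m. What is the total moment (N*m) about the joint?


M = F1 * d1 + F2 * d2
M = 154 * 0.206 + 582 * 0.069
M = 31.7240 + 40.1580
M = 71.8820


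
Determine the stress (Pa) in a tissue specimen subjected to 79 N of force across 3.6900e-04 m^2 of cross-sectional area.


stress = F / A
stress = 79 / 3.6900e-04
stress = 214092.1409


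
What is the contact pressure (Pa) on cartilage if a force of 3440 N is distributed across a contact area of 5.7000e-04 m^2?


P = F / A
P = 3440 / 5.7000e-04
P = 6.0351e+06


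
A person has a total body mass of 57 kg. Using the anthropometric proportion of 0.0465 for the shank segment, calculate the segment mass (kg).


m_segment = body_mass * fraction
m_segment = 57 * 0.0465
m_segment = 2.6505


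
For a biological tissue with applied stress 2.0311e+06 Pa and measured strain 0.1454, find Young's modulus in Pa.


E = stress / strain
E = 2.0311e+06 / 0.1454
E = 1.3969e+07


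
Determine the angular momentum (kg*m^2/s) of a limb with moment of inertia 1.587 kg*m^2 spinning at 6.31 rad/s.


L = I * omega
L = 1.587 * 6.31
L = 10.0140


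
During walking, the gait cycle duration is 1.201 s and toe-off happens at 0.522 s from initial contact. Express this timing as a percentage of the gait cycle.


pct = (event_time / cycle_time) * 100
pct = (0.522 / 1.201) * 100
ratio = 0.4346
pct = 43.4638


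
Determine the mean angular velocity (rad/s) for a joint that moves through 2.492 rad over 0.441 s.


omega = delta_theta / delta_t
omega = 2.492 / 0.441
omega = 5.6508


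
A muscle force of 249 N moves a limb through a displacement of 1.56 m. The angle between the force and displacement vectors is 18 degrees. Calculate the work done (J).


W = F * d * cos(theta)
theta = 18 deg = 0.3142 rad
cos(theta) = 0.9511
W = 249 * 1.56 * 0.9511
W = 369.4284


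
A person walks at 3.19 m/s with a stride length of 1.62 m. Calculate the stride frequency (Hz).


f = v / stride_length
f = 3.19 / 1.62
f = 1.9691


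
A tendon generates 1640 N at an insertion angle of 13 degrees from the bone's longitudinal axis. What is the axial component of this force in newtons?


F_eff = F_tendon * cos(theta)
theta = 13 deg = 0.2269 rad
cos(theta) = 0.9744
F_eff = 1640 * 0.9744
F_eff = 1597.9669


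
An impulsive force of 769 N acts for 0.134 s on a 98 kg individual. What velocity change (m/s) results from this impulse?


J = F * dt = 769 * 0.134 = 103.0460 N*s
delta_v = J / m
delta_v = 103.0460 / 98
delta_v = 1.0515


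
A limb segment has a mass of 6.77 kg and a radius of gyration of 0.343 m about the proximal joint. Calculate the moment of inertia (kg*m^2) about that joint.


I = m * k^2
I = 6.77 * 0.343^2
k^2 = 0.1176
I = 0.7965


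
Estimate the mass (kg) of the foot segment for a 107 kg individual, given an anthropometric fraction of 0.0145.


m_segment = body_mass * fraction
m_segment = 107 * 0.0145
m_segment = 1.5515


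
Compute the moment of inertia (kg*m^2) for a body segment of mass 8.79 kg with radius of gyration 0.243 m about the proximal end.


I = m * k^2
I = 8.79 * 0.243^2
k^2 = 0.0590
I = 0.5190


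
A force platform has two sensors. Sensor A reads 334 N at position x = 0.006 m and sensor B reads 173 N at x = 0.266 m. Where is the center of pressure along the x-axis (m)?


COP_x = (F1*x1 + F2*x2) / (F1 + F2)
COP_x = (334*0.006 + 173*0.266) / (334 + 173)
Numerator = 48.0220
Denominator = 507
COP_x = 0.0947


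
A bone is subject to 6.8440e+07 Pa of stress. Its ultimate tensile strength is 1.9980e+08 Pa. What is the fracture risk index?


FRI = applied / ultimate
FRI = 6.8440e+07 / 1.9980e+08
FRI = 0.3425


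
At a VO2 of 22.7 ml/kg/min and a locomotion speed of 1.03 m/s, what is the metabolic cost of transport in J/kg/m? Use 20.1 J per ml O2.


Power per kg = VO2 * 20.1 / 60
Power per kg = 22.7 * 20.1 / 60 = 7.6045 W/kg
Cost = power_per_kg / speed
Cost = 7.6045 / 1.03
Cost = 7.3830


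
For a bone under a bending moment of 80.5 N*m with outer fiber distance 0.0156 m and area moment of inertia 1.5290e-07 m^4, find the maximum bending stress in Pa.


sigma = M * c / I
sigma = 80.5 * 0.0156 / 1.5290e-07
M * c = 1.2558
sigma = 8.2132e+06


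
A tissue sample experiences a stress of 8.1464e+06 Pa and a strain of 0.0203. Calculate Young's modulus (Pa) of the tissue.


E = stress / strain
E = 8.1464e+06 / 0.0203
E = 4.0130e+08


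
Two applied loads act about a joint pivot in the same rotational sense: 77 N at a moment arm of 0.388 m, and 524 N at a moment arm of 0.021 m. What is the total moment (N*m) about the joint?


M = F1 * d1 + F2 * d2
M = 77 * 0.388 + 524 * 0.021
M = 29.8760 + 11.0040
M = 40.8800


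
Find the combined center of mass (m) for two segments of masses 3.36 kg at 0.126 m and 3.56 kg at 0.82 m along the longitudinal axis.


COM = (m1*x1 + m2*x2) / (m1 + m2)
COM = (3.36*0.126 + 3.56*0.82) / (3.36 + 3.56)
Numerator = 3.3426
Denominator = 6.9200
COM = 0.4830


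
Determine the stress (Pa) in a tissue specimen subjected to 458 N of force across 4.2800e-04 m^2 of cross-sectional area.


stress = F / A
stress = 458 / 4.2800e-04
stress = 1.0701e+06


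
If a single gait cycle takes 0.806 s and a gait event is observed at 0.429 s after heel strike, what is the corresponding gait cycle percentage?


pct = (event_time / cycle_time) * 100
pct = (0.429 / 0.806) * 100
ratio = 0.5323
pct = 53.2258


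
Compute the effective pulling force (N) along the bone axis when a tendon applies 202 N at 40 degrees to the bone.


F_eff = F_tendon * cos(theta)
theta = 40 deg = 0.6981 rad
cos(theta) = 0.7660
F_eff = 202 * 0.7660
F_eff = 154.7410


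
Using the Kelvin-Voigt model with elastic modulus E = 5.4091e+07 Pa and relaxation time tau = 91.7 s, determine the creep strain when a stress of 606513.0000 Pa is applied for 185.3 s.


epsilon(t) = (sigma/E) * (1 - exp(-t/tau))
sigma/E = 606513.0000 / 5.4091e+07 = 0.0112
exp(-t/tau) = exp(-185.3 / 91.7) = 0.1326
epsilon = 0.0112 * (1 - 0.1326)
epsilon = 0.0097


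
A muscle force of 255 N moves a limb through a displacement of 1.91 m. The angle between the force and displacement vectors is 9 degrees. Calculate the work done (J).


W = F * d * cos(theta)
theta = 9 deg = 0.1571 rad
cos(theta) = 0.9877
W = 255 * 1.91 * 0.9877
W = 481.0536


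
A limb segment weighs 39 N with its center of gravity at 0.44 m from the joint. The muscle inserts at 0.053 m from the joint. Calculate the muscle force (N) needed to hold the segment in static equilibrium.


F_muscle = W * d_load / d_muscle
F_muscle = 39 * 0.44 / 0.053
Numerator = 17.1600
F_muscle = 323.7736


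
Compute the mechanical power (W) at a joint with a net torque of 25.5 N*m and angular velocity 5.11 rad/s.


P = M * omega
P = 25.5 * 5.11
P = 130.3050


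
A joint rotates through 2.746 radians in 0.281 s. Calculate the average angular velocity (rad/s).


omega = delta_theta / delta_t
omega = 2.746 / 0.281
omega = 9.7722


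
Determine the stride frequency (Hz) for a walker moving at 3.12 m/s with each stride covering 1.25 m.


f = v / stride_length
f = 3.12 / 1.25
f = 2.4960


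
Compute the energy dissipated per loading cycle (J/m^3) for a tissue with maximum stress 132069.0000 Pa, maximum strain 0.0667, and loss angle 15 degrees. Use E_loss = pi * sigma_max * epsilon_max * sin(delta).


E_loss = pi * sigma_max * epsilon_max * sin(delta)
delta = 15 deg = 0.2618 rad
sin(delta) = 0.2588
E_loss = pi * 132069.0000 * 0.0667 * 0.2588
E_loss = 7162.6351


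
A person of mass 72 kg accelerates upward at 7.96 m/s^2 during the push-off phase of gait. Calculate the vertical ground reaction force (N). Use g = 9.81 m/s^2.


GRF = m * (g + a)
GRF = 72 * (9.81 + 7.96)
GRF = 72 * 17.7700
GRF = 1279.4400


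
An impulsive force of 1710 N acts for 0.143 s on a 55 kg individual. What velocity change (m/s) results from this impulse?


J = F * dt = 1710 * 0.143 = 244.5300 N*s
delta_v = J / m
delta_v = 244.5300 / 55
delta_v = 4.4460


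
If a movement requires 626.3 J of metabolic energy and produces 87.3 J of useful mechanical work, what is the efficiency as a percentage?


eta = (W_mech / E_meta) * 100
eta = (87.3 / 626.3) * 100
ratio = 0.1394
eta = 13.9390


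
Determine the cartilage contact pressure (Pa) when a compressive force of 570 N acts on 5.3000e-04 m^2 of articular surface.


P = F / A
P = 570 / 5.3000e-04
P = 1.0755e+06


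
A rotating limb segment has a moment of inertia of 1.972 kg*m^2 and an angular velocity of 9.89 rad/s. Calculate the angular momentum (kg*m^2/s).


L = I * omega
L = 1.972 * 9.89
L = 19.5031


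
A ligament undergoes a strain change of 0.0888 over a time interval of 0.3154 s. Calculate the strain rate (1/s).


strain_rate = delta_strain / delta_t
strain_rate = 0.0888 / 0.3154
strain_rate = 0.2815


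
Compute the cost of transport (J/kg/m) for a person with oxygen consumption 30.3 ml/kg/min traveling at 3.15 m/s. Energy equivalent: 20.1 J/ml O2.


Power per kg = VO2 * 20.1 / 60
Power per kg = 30.3 * 20.1 / 60 = 10.1505 W/kg
Cost = power_per_kg / speed
Cost = 10.1505 / 3.15
Cost = 3.2224


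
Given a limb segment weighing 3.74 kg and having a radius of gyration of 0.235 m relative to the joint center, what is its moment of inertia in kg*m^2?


I = m * k^2
I = 3.74 * 0.235^2
k^2 = 0.0552
I = 0.2065


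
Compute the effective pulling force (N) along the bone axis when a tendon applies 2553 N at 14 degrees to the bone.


F_eff = F_tendon * cos(theta)
theta = 14 deg = 0.2443 rad
cos(theta) = 0.9703
F_eff = 2553 * 0.9703
F_eff = 2477.1650


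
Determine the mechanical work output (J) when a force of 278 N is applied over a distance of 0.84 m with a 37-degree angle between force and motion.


W = F * d * cos(theta)
theta = 37 deg = 0.6458 rad
cos(theta) = 0.7986
W = 278 * 0.84 * 0.7986
W = 186.4974


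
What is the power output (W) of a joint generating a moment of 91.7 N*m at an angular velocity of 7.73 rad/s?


P = M * omega
P = 91.7 * 7.73
P = 708.8410


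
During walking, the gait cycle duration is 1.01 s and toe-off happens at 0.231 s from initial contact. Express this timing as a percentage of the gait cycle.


pct = (event_time / cycle_time) * 100
pct = (0.231 / 1.01) * 100
ratio = 0.2287
pct = 22.8713


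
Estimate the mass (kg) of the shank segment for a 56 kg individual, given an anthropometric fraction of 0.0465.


m_segment = body_mass * fraction
m_segment = 56 * 0.0465
m_segment = 2.6040


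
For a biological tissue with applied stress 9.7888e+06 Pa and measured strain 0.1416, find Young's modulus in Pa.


E = stress / strain
E = 9.7888e+06 / 0.1416
E = 6.9130e+07


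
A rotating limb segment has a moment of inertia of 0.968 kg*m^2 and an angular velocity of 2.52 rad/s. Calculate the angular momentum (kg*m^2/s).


L = I * omega
L = 0.968 * 2.52
L = 2.4394


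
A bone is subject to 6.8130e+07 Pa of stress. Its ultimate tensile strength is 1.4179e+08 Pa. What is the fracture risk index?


FRI = applied / ultimate
FRI = 6.8130e+07 / 1.4179e+08
FRI = 0.4805


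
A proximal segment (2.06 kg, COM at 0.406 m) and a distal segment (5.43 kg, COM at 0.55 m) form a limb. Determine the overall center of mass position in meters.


COM = (m1*x1 + m2*x2) / (m1 + m2)
COM = (2.06*0.406 + 5.43*0.55) / (2.06 + 5.43)
Numerator = 3.8229
Denominator = 7.4900
COM = 0.5104


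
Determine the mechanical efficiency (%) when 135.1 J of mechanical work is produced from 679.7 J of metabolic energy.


eta = (W_mech / E_meta) * 100
eta = (135.1 / 679.7) * 100
ratio = 0.1988
eta = 19.8764


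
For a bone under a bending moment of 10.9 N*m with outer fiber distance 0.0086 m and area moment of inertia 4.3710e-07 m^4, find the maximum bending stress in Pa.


sigma = M * c / I
sigma = 10.9 * 0.0086 / 4.3710e-07
M * c = 0.0937
sigma = 214458.9339


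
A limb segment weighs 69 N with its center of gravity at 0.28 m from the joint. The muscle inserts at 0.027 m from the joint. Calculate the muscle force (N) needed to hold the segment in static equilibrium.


F_muscle = W * d_load / d_muscle
F_muscle = 69 * 0.28 / 0.027
Numerator = 19.3200
F_muscle = 715.5556


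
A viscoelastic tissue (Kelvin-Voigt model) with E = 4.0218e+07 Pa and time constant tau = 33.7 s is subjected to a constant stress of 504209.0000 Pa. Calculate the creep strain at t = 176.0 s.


epsilon(t) = (sigma/E) * (1 - exp(-t/tau))
sigma/E = 504209.0000 / 4.0218e+07 = 0.0125
exp(-t/tau) = exp(-176.0 / 33.7) = 0.0054
epsilon = 0.0125 * (1 - 0.0054)
epsilon = 0.0125


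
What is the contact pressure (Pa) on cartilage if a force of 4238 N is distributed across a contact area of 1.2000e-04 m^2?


P = F / A
P = 4238 / 1.2000e-04
P = 3.5317e+07


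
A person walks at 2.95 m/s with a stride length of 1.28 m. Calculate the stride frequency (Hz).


f = v / stride_length
f = 2.95 / 1.28
f = 2.3047


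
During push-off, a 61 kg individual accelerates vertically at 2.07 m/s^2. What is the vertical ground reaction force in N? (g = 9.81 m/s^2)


GRF = m * (g + a)
GRF = 61 * (9.81 + 2.07)
GRF = 61 * 11.8800
GRF = 724.6800


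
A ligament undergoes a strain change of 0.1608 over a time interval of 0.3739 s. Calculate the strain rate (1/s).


strain_rate = delta_strain / delta_t
strain_rate = 0.1608 / 0.3739
strain_rate = 0.4301


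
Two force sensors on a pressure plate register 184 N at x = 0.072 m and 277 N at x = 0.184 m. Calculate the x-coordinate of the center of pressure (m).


COP_x = (F1*x1 + F2*x2) / (F1 + F2)
COP_x = (184*0.072 + 277*0.184) / (184 + 277)
Numerator = 64.2160
Denominator = 461
COP_x = 0.1393


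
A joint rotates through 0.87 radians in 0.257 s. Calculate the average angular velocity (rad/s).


omega = delta_theta / delta_t
omega = 0.87 / 0.257
omega = 3.3852


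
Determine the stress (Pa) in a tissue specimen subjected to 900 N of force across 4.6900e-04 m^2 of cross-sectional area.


stress = F / A
stress = 900 / 4.6900e-04
stress = 1.9190e+06


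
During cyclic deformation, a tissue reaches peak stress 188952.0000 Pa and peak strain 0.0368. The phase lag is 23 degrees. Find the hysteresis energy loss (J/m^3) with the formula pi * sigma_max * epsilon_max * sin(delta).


E_loss = pi * sigma_max * epsilon_max * sin(delta)
delta = 23 deg = 0.4014 rad
sin(delta) = 0.3907
E_loss = pi * 188952.0000 * 0.0368 * 0.3907
E_loss = 8535.4652


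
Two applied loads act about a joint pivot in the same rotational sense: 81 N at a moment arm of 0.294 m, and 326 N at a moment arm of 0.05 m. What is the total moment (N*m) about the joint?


M = F1 * d1 + F2 * d2
M = 81 * 0.294 + 326 * 0.05
M = 23.8140 + 16.3000
M = 40.1140


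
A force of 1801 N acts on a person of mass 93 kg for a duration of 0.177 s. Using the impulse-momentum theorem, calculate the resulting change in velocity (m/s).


J = F * dt = 1801 * 0.177 = 318.7770 N*s
delta_v = J / m
delta_v = 318.7770 / 93
delta_v = 3.4277


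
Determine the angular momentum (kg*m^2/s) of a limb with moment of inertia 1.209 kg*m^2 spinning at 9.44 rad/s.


L = I * omega
L = 1.209 * 9.44
L = 11.4130


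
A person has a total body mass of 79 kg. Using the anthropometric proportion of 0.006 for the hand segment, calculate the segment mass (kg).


m_segment = body_mass * fraction
m_segment = 79 * 0.006
m_segment = 0.4740


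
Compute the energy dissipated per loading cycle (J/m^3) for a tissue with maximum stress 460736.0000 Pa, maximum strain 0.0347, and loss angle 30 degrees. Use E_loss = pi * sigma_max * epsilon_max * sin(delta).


E_loss = pi * sigma_max * epsilon_max * sin(delta)
delta = 30 deg = 0.5236 rad
sin(delta) = 0.5000
E_loss = pi * 460736.0000 * 0.0347 * 0.5000
E_loss = 25113.1678


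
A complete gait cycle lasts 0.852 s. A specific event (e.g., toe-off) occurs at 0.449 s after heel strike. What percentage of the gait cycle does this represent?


pct = (event_time / cycle_time) * 100
pct = (0.449 / 0.852) * 100
ratio = 0.5270
pct = 52.6995


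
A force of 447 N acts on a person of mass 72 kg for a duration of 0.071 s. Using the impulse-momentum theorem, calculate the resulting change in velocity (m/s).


J = F * dt = 447 * 0.071 = 31.7370 N*s
delta_v = J / m
delta_v = 31.7370 / 72
delta_v = 0.4408


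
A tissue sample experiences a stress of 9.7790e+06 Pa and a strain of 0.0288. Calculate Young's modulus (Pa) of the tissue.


E = stress / strain
E = 9.7790e+06 / 0.0288
E = 3.3955e+08


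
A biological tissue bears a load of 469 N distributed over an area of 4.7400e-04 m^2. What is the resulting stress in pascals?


stress = F / A
stress = 469 / 4.7400e-04
stress = 989451.4768
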